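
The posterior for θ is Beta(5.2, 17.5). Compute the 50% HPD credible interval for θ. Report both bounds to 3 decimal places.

The posterior is unimodal and skewed, so the HPD interval has equal density at both endpoints and is the shortest 50% interval.
Solving f(0.149) = f(0.265) with F(0.265) − F(0.149) = 0.50 gives [0.149, 0.265].
For comparison, the equal-tailed interval is [0.166, 0.284]; the HPD is narrower and shifted toward the mode.

[0.149, 0.265]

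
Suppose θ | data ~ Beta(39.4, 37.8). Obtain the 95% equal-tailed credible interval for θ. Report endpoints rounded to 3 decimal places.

Posterior: Beta(39.4, 37.8).
Equal-tailed 95% interval: the 0.025 and 0.975 quantiles of Beta(39.4, 37.8).
Posterior mean ≈ 0.510, SD ≈ 0.057; a Normal approximation gives roughly [0.400, 0.621].
Exact: F⁻¹(0.025) = 0.400; F⁻¹(0.975) = 0.621.

[0.400, 0.621]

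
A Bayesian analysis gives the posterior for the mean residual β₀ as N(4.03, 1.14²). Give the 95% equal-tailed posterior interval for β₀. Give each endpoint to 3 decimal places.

The posterior is symmetric, so the 95% equal-tailed interval is β₀ = 4.03 ± z·1.14 with z = 1.960.
Half-width: 1.960 × 1.14 = 2.234.
4.03 − 2.234 = 1.796; 4.03 + 2.234 = 6.264.

[1.796, 6.264]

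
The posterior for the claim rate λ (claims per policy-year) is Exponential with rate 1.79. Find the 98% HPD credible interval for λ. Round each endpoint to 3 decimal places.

The exponential density is strictly decreasing on [0, ∞), so the HPD interval is anchored at 0: [0, q] with P(λ ≤ q) = 0.98.
q = −ln(1 − 0.98) / 1.79 = 3.9120 / 1.79 = 2.185.

[0.000, 2.185]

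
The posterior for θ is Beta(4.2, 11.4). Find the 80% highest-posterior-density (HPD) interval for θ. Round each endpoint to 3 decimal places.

The posterior is unimodal and skewed, so the HPD interval has equal density at both endpoints and is the shortest 80% interval.
Solving f(0.116) = f(0.392) with F(0.392) − F(0.116) = 0.80 gives [0.116, 0.392].
For comparison, the equal-tailed interval is [0.135, 0.417]; the HPD is narrower and shifted toward the mode.

[0.116, 0.392]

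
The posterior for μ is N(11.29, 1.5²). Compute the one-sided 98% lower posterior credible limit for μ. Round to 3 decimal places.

Need L with P(μ ≥ L) = 0.98: L = 11.29 − z_{0.02}·1.5.
z = 2.054; L = 11.29 − 2.054 × 1.5 = 8.209.

8.209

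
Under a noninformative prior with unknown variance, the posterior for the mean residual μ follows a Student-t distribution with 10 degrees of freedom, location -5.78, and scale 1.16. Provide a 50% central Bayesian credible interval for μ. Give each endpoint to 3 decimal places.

[-6.592, -4.968]

The t_10 distribution is symmetric; the 50% interval is -5.78 ± t·1.16 with t_{0.75,10} = 0.700.
Half-width: 0.700 × 1.16 = 0.812.
-5.78 − 0.812 = -6.592; -5.78 + 0.812 = -4.968.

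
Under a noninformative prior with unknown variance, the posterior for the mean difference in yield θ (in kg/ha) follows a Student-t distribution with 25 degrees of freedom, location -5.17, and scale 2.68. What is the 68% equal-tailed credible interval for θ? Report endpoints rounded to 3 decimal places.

[-7.889, -2.451]

The t_25 distribution is symmetric; the 68% interval is -5.17 ± t·2.68 with t_{0.84,25} = 1.015.
Half-width: 1.015 × 2.68 = 2.719.
-5.17 − 2.719 = -7.889; -5.17 + 2.719 = -2.451.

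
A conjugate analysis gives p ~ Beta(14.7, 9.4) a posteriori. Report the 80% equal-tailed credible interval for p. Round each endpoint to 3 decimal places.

Posterior: Beta(14.7, 9.4).
Equal-tailed 80% interval: the 0.1 and 0.9 quantiles of Beta(14.7, 9.4).
Posterior mean ≈ 0.610, SD ≈ 0.097; a Normal approximation gives roughly [0.485, 0.735].
Exact: F⁻¹(0.1) = 0.482; F⁻¹(0.9) = 0.734.

[0.482, 0.734]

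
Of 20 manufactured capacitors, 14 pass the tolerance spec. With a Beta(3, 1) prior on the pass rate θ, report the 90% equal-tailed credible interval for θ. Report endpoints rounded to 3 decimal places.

[0.549, 0.848]

Posterior: Beta(3+14, 1+6) = Beta(17, 7).
Equal-tailed 90% interval: the 0.05 and 0.95 quantiles of Beta(17, 7).
Posterior mean ≈ 0.708, SD ≈ 0.091; a Normal approximation gives roughly [0.559, 0.858].
Exact: F⁻¹(0.05) = 0.549; F⁻¹(0.95) = 0.848.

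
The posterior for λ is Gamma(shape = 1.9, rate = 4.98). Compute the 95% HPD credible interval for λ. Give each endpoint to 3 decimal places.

The posterior is unimodal and skewed, so the HPD interval has equal density at both endpoints and is the shortest 95% interval.
Solving f(0.006) = f(0.923) with F(0.923) − F(0.006) = 0.95 gives [0.006, 0.923].
For comparison, the equal-tailed interval is [0.043, 1.084]; the HPD is narrower and shifted toward the mode.

[0.006, 0.923]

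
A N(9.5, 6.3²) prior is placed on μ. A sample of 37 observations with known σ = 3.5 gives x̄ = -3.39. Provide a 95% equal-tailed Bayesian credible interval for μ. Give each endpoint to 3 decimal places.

[-4.406, -2.160]

Posterior precision = 1/6.3² + 37/3.5² = 0.0252 + 3.0204 = 3.0456, so posterior SD = 0.5730.
Posterior mean = (9.5/6.3² + 37·-3.39/3.5²) / 3.0456 = -3.2834.
Interval: -3.2834 ± 1.960 × 0.5730 → [-4.406, -2.160].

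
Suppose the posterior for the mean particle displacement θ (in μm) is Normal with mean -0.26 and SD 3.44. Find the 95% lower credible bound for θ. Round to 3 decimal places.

-5.918

Need L with P(θ ≥ L) = 0.95: L = -0.26 − z_{0.05}·3.44.
z = 1.645; L = -0.26 − 1.645 × 3.44 = -5.918.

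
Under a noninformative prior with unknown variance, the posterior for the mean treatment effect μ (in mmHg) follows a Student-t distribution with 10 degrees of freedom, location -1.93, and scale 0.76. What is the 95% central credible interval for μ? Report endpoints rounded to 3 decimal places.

The t_10 distribution is symmetric; the 95% interval is -1.93 ± t·0.76 with t_{0.975,10} = 2.228.
Half-width: 2.228 × 0.76 = 1.693.
-1.93 − 1.693 = -3.623; -1.93 + 1.693 = -0.237.

[-3.623, -0.237]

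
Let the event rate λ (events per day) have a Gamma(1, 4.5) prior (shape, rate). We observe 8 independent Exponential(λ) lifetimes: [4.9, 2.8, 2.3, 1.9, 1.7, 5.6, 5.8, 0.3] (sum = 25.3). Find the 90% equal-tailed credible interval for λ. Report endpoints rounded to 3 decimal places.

Posterior: Gamma(1+8, 4.5+25.3) = Gamma(9, 29.8) (shape, rate).
Equal-tailed 90% interval: Gamma(9, 29.8) quantiles at 0.05 and 0.95.
Posterior mean ≈ 0.302, SD ≈ 0.101; a Normal approximation gives roughly [0.136, 0.468].
Exact: lower = 0.158; upper = 0.484.

[0.158, 0.484]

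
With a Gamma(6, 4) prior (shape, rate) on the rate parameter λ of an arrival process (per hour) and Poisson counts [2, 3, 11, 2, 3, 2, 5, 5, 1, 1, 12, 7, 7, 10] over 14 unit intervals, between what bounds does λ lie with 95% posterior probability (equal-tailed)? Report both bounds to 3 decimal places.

[3.376, 5.285]

Posterior: Gamma(6+71, 4+14) = Gamma(77, 18) (shape, rate).
Equal-tailed 95% interval: Gamma(77, 18) quantiles at 0.025 and 0.975.
Posterior mean ≈ 4.278, SD ≈ 0.487; a Normal approximation gives roughly [3.322, 5.233].
Exact: lower = 3.376; upper = 5.285.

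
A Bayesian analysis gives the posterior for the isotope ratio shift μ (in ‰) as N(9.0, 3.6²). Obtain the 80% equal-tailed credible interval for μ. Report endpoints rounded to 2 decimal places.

[4.39, 13.61]

The posterior is symmetric, so the 80% equal-tailed interval is μ = 9.0 ± z·3.6 with z = 1.282.
Half-width: 1.282 × 3.6 = 4.61.
9.0 − 4.61 = 4.39; 9.0 + 4.61 = 13.61.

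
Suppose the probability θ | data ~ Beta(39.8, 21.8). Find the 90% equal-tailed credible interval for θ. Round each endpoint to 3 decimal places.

Posterior: Beta(39.8, 21.8).
Equal-tailed 90% interval: the 0.05 and 0.95 quantiles of Beta(39.8, 21.8).
Posterior mean ≈ 0.646, SD ≈ 0.060; a Normal approximation gives roughly [0.547, 0.746].
Exact: F⁻¹(0.05) = 0.544; F⁻¹(0.95) = 0.743.

[0.544, 0.743]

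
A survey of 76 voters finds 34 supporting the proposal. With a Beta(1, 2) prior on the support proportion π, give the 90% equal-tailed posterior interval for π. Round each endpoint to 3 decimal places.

Posterior: Beta(1+34, 2+42) = Beta(35, 44).
Equal-tailed 90% interval: the 0.05 and 0.95 quantiles of Beta(35, 44).
Posterior mean ≈ 0.443, SD ≈ 0.056; a Normal approximation gives roughly [0.352, 0.534].
Exact: F⁻¹(0.05) = 0.352; F⁻¹(0.95) = 0.535.

[0.352, 0.535]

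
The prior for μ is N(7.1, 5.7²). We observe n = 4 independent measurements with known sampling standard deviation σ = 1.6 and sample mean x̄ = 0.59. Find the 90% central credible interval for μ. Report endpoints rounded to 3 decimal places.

Posterior precision = 1/5.7² + 4/1.6² = 0.0308 + 1.5625 = 1.5933, so posterior SD = 0.7922.
Posterior mean = (7.1/5.7² + 4·0.59/1.6²) / 1.5933 = 0.7158.
Interval: 0.7158 ± 1.645 × 0.7922 → [-0.587, 2.019].

[-0.587, 2.019]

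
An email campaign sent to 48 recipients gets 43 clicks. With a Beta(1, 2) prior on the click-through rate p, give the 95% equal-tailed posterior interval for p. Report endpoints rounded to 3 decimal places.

Posterior: Beta(1+43, 2+5) = Beta(44, 7).
Equal-tailed 95% interval: the 0.025 and 0.975 quantiles of Beta(44, 7).
Posterior mean ≈ 0.863, SD ≈ 0.048; a Normal approximation gives roughly [0.769, 0.956].
Exact: F⁻¹(0.025) = 0.757; F⁻¹(0.975) = 0.942.

[0.757, 0.942]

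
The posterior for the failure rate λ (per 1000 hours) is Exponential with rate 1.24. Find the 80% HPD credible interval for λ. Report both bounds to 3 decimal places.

[0.000, 1.298]

The exponential density is strictly decreasing on [0, ∞), so the HPD interval is anchored at 0: [0, q] with P(λ ≤ q) = 0.80.
q = −ln(1 − 0.80) / 1.24 = 1.6094 / 1.24 = 1.298.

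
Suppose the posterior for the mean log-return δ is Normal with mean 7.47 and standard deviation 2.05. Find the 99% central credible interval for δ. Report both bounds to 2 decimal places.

[2.19, 12.75]

The posterior is symmetric, so the 99% equal-tailed interval is δ = 7.47 ± z·2.05 with z = 2.576.
Half-width: 2.576 × 2.05 = 5.28.
7.47 − 5.28 = 2.19; 7.47 + 5.28 = 12.75.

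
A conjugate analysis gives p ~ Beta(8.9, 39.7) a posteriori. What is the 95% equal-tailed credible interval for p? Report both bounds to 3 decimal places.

Posterior: Beta(8.9, 39.7).
Equal-tailed 95% interval: the 0.025 and 0.975 quantiles of Beta(8.9, 39.7).
Posterior mean ≈ 0.183, SD ≈ 0.055; a Normal approximation gives roughly [0.075, 0.291].
Exact: F⁻¹(0.025) = 0.089; F⁻¹(0.975) = 0.302.

[0.089, 0.302]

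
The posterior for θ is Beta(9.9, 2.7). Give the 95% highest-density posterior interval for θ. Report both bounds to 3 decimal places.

[0.569, 0.974]

The posterior is unimodal and skewed, so the HPD interval has equal density at both endpoints and is the shortest 95% interval.
Solving f(0.569) = f(0.974) with F(0.974) − F(0.569) = 0.95 gives [0.569, 0.974].
For comparison, the equal-tailed interval is [0.532, 0.955]; the HPD is narrower and shifted toward the mode.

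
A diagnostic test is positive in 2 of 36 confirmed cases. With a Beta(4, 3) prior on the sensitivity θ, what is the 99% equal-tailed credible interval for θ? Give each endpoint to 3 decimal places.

Posterior: Beta(4+2, 3+34) = Beta(6, 37).
Equal-tailed 99% interval: the 0.005 and 0.995 quantiles of Beta(6, 37).
Posterior mean ≈ 0.140, SD ≈ 0.052; a Normal approximation gives roughly [0.005, 0.274].
Exact: F⁻¹(0.005) = 0.038; F⁻¹(0.995) = 0.302.

[0.038, 0.302]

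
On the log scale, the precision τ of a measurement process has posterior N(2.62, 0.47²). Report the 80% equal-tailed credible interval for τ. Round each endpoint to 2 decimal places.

[7.52, 25.09]

On the log scale the 80% interval is 2.62 ± 1.282 × 0.47 = [2.0177, 3.2223].
Exponentiate: [e^2.0177, e^3.2223] = [7.52, 25.09].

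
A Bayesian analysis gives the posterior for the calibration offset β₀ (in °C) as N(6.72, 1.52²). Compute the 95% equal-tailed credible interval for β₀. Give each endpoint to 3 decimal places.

[3.741, 9.699]

The posterior is symmetric, so the 95% equal-tailed interval is β₀ = 6.72 ± z·1.52 with z = 1.960.
Half-width: 1.960 × 1.52 = 2.979.
6.72 − 2.979 = 3.741; 6.72 + 2.979 = 9.699.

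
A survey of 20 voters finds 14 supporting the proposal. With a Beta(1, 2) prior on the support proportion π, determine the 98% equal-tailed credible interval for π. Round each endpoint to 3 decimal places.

Posterior: Beta(1+14, 2+6) = Beta(15, 8).
Equal-tailed 98% interval: the 0.01 and 0.99 quantiles of Beta(15, 8).
Posterior mean ≈ 0.652, SD ≈ 0.097; a Normal approximation gives roughly [0.426, 0.878].
Exact: F⁻¹(0.01) = 0.413; F⁻¹(0.99) = 0.853.

[0.413, 0.853]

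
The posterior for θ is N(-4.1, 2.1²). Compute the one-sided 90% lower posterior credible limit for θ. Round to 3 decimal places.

-6.791

Need L with P(θ ≥ L) = 0.90: L = -4.1 − z_{0.1}·2.1.
z = 1.282; L = -4.1 − 1.282 × 2.1 = -6.791.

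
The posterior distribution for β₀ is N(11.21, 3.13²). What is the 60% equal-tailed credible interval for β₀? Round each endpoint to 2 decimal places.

The posterior is symmetric, so the 60% equal-tailed interval is β₀ = 11.21 ± z·3.13 with z = 0.842.
Half-width: 0.842 × 3.13 = 2.63.
11.21 − 2.63 = 8.58; 11.21 + 2.63 = 13.84.

[8.58, 13.84]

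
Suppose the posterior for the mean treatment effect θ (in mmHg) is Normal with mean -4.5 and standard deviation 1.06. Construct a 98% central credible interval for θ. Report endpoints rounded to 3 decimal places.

The posterior is symmetric, so the 98% equal-tailed interval is θ = -4.5 ± z·1.06 with z = 2.326.
Half-width: 2.326 × 1.06 = 2.466.
-4.5 − 2.466 = -6.966; -4.5 + 2.466 = -2.034.

[-6.966, -2.034]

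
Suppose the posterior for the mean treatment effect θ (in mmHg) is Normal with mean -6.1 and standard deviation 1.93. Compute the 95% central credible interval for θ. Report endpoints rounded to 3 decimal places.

[-9.883, -2.317]

The posterior is symmetric, so the 95% equal-tailed interval is θ = -6.1 ± z·1.93 with z = 1.960.
Half-width: 1.960 × 1.93 = 3.783.
-6.1 − 3.783 = -9.883; -6.1 + 3.783 = -2.317.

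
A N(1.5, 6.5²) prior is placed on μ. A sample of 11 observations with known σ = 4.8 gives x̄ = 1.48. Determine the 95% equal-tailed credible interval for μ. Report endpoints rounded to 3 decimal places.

Posterior precision = 1/6.5² + 11/4.8² = 0.0237 + 0.4774 = 0.5011, so posterior SD = 1.4127.
Posterior mean = (1.5/6.5² + 11·1.48/4.8²) / 0.5011 = 1.4809.
Interval: 1.4809 ± 1.960 × 1.4127 → [-1.288, 4.250].

[-1.288, 4.250]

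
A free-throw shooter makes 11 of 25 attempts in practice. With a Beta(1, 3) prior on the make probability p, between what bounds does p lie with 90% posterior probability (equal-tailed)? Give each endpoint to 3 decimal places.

Posterior: Beta(1+11, 3+14) = Beta(12, 17).
Equal-tailed 90% interval: the 0.05 and 0.95 quantiles of Beta(12, 17).
Posterior mean ≈ 0.414, SD ≈ 0.090; a Normal approximation gives roughly [0.266, 0.562].
Exact: F⁻¹(0.05) = 0.269; F⁻¹(0.95) = 0.565.

[0.269, 0.565]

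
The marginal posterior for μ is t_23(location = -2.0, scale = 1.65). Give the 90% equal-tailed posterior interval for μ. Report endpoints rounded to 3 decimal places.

[-4.828, 0.828]

The t_23 distribution is symmetric; the 90% interval is -2.0 ± t·1.65 with t_{0.95,23} = 1.714.
Half-width: 1.714 × 1.65 = 2.828.
-2.0 − 2.828 = -4.828; -2.0 + 2.828 = 0.828.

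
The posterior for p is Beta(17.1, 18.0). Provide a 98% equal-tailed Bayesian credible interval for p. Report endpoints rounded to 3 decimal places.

[0.298, 0.678]

Posterior: Beta(17.1, 18.0).
Equal-tailed 98% interval: the 0.01 and 0.99 quantiles of Beta(17.1, 18.0).
Posterior mean ≈ 0.487, SD ≈ 0.083; a Normal approximation gives roughly [0.294, 0.681].
Exact: F⁻¹(0.01) = 0.298; F⁻¹(0.99) = 0.678.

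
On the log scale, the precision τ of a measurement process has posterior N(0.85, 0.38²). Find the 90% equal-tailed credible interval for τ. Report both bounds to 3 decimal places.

On the log scale the 90% interval is 0.85 ± 1.645 × 0.38 = [0.2250, 1.4750].
Exponentiate: [e^0.2250, e^1.4750] = [1.252, 4.371].

[1.252, 4.371]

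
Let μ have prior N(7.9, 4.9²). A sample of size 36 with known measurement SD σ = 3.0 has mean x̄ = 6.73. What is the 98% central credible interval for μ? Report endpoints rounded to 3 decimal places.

[5.585, 7.899]

Posterior precision = 1/4.9² + 36/3.0² = 0.0416 + 4.0000 = 4.0416, so posterior SD = 0.4974.
Posterior mean = (7.9/4.9² + 36·6.73/3.0²) / 4.0416 = 6.7421.
Interval: 6.7421 ± 2.326 × 0.4974 → [5.585, 7.899].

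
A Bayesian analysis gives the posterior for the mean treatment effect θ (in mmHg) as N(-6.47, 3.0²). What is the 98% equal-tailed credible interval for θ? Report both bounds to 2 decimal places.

[-13.45, 0.51]

The posterior is symmetric, so the 98% equal-tailed interval is θ = -6.47 ± z·3.0 with z = 2.326.
Half-width: 2.326 × 3.0 = 6.98.
-6.47 − 6.98 = -13.45; -6.47 + 6.98 = 0.51.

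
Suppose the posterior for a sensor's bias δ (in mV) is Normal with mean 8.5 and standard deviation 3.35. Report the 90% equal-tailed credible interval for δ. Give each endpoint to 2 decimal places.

The posterior is symmetric, so the 90% equal-tailed interval is δ = 8.5 ± z·3.35 with z = 1.645.
Half-width: 1.645 × 3.35 = 5.51.
8.5 − 5.51 = 2.99; 8.5 + 5.51 = 14.01.

[2.99, 14.01]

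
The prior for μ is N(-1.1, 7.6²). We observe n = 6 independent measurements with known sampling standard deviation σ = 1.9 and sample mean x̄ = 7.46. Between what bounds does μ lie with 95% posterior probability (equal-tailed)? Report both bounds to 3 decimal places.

[5.859, 8.884]

Posterior precision = 1/7.6² + 6/1.9² = 0.0173 + 1.6620 = 1.6794, so posterior SD = 0.7717.
Posterior mean = (-1.1/7.6² + 6·7.46/1.9²) / 1.6794 = 7.3718.
Interval: 7.3718 ± 1.960 × 0.7717 → [5.859, 8.884].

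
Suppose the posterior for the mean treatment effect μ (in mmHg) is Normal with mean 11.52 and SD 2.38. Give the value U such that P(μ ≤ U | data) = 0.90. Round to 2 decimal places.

Need U with P(μ ≤ U) = 0.90: U = 11.52 + z_{0.1}·2.38.
z = 1.282; U = 11.52 + 1.282 × 2.38 = 14.57.

14.57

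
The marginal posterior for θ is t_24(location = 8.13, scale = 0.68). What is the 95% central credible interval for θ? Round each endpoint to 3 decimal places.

The t_24 distribution is symmetric; the 95% interval is 8.13 ± t·0.68 with t_{0.975,24} = 2.064.
Half-width: 2.064 × 0.68 = 1.403.
8.13 − 1.403 = 6.727; 8.13 + 1.403 = 9.533.

[6.727, 9.533]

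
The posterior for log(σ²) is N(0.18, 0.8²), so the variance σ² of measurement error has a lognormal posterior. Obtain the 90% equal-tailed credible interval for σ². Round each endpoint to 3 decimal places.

[0.321, 4.463]

On the log scale the 90% interval is 0.18 ± 1.645 × 0.8 = [-1.1359, 1.4959].
Exponentiate: [e^-1.1359, e^1.4959] = [0.321, 4.463].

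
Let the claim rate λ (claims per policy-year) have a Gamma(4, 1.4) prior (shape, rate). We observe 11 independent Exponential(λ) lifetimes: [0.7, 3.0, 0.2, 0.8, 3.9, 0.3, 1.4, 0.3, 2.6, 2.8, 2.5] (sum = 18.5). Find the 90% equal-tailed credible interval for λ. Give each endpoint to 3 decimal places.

Posterior: Gamma(4+11, 1.4+18.5) = Gamma(15, 19.9) (shape, rate).
Equal-tailed 90% interval: Gamma(15, 19.9) quantiles at 0.05 and 0.95.
Posterior mean ≈ 0.754, SD ≈ 0.195; a Normal approximation gives roughly [0.434, 1.074].
Exact: lower = 0.465; upper = 1.100.

[0.465, 1.100]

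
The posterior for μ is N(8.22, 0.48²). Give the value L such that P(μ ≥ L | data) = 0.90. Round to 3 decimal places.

7.605

Need L with P(μ ≥ L) = 0.90: L = 8.22 − z_{0.1}·0.48.
z = 1.282; L = 8.22 − 1.282 × 0.48 = 7.605.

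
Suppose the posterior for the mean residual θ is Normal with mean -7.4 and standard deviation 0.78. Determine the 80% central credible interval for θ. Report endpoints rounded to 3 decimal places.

[-8.400, -6.400]

The posterior is symmetric, so the 80% equal-tailed interval is θ = -7.4 ± z·0.78 with z = 1.282.
Half-width: 1.282 × 0.78 = 1.000.
-7.4 − 1.000 = -8.400; -7.4 + 1.000 = -6.400.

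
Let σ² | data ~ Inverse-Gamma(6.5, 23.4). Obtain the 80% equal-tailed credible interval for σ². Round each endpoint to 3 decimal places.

[2.362, 6.646]

Inverse-Gamma(6.5, 23.4) quantiles: F⁻¹(0.1) and F⁻¹(0.9).
Equivalently, 1/σ² ~ Gamma(6.5, rate = 23.4); invert its 0.9 and 0.1 quantiles.
Posterior mean ≈ 4.255, SD ≈ 2.006; a Normal approximation gives roughly [1.684, 6.825].
Exact: lower = 2.362; upper = 6.646.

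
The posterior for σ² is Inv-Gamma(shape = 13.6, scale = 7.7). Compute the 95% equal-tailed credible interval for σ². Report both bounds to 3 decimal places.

Inverse-Gamma(13.6, 7.7) quantiles: F⁻¹(0.025) and F⁻¹(0.975).
Equivalently, 1/σ² ~ Gamma(13.6, rate = 7.7); invert its 0.975 and 0.025 quantiles.
Posterior mean ≈ 0.611, SD ≈ 0.179; a Normal approximation gives roughly [0.259, 0.963].
Exact: lower = 0.354; upper = 1.046.

[0.354, 1.046]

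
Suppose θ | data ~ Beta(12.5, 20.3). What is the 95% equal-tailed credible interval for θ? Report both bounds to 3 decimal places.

[0.225, 0.550]

Posterior: Beta(12.5, 20.3).
Equal-tailed 95% interval: the 0.025 and 0.975 quantiles of Beta(12.5, 20.3).
Posterior mean ≈ 0.381, SD ≈ 0.084; a Normal approximation gives roughly [0.217, 0.545].
Exact: F⁻¹(0.025) = 0.225; F⁻¹(0.975) = 0.550.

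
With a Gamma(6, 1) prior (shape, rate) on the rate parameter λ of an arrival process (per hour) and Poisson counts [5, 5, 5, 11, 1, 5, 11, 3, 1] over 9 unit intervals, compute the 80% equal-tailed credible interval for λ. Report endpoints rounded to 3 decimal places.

Posterior: Gamma(6+47, 1+9) = Gamma(53, 10) (shape, rate).
Equal-tailed 80% interval: Gamma(53, 10) quantiles at 0.1 and 0.9.
Posterior mean ≈ 5.300, SD ≈ 0.728; a Normal approximation gives roughly [4.367, 6.233].
Exact: lower = 4.391; upper = 6.252.

[4.391, 6.252]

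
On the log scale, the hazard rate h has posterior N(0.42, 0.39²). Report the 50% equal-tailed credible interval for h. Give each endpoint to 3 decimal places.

[1.170, 1.980]

On the log scale the 50% interval is 0.42 ± 0.674 × 0.39 = [0.1569, 0.6831].
Exponentiate: [e^0.1569, e^0.6831] = [1.170, 1.980].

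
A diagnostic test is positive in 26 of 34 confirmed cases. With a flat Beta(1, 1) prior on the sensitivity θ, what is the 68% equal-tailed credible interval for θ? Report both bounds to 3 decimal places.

Posterior: Beta(1+26, 1+8) = Beta(27, 9).
Equal-tailed 68% interval: the 0.16 and 0.84 quantiles of Beta(27, 9).
Posterior mean ≈ 0.750, SD ≈ 0.071; a Normal approximation gives roughly [0.679, 0.821].
Exact: F⁻¹(0.16) = 0.679; F⁻¹(0.84) = 0.821.

[0.679, 0.821]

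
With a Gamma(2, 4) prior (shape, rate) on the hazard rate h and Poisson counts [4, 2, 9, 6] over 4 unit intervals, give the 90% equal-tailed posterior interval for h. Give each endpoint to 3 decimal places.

[1.965, 3.927]

Posterior: Gamma(2+21, 4+4) = Gamma(23, 8) (shape, rate).
Equal-tailed 90% interval: Gamma(23, 8) quantiles at 0.05 and 0.95.
Posterior mean ≈ 2.875, SD ≈ 0.599; a Normal approximation gives roughly [1.889, 3.861].
Exact: lower = 1.965; upper = 3.927.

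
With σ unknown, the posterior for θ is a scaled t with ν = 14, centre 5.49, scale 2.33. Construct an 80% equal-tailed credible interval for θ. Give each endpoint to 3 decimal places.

[2.356, 8.624]

The t_14 distribution is symmetric; the 80% interval is 5.49 ± t·2.33 with t_{0.9,14} = 1.345.
Half-width: 1.345 × 2.33 = 3.134.
5.49 − 3.134 = 2.356; 5.49 + 3.134 = 8.624.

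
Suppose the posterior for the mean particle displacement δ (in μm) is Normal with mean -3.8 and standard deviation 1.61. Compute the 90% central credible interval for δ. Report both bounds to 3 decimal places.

The posterior is symmetric, so the 90% equal-tailed interval is δ = -3.8 ± z·1.61 with z = 1.645.
Half-width: 1.645 × 1.61 = 2.648.
-3.8 − 2.648 = -6.448; -3.8 + 2.648 = -1.152.

[-6.448, -1.152]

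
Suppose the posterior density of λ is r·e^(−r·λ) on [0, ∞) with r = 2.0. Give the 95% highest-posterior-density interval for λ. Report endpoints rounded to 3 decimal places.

The exponential density is strictly decreasing on [0, ∞), so the HPD interval is anchored at 0: [0, q] with P(λ ≤ q) = 0.95.
q = −ln(1 − 0.95) / 2.0 = 2.9957 / 2.0 = 1.498.

[0.000, 1.498]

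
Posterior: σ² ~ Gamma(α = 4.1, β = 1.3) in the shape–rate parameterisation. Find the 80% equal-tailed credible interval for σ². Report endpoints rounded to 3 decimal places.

[1.394, 5.241]

Posterior: Gamma(shape 4.1, rate 1.3).
Equal-tailed 80% interval: Gamma(4.1, 1.3) quantiles at 0.1 and 0.9.
Posterior mean ≈ 3.154, SD ≈ 1.558; a Normal approximation gives roughly [1.158, 5.150].
Exact: lower = 1.394; upper = 5.241.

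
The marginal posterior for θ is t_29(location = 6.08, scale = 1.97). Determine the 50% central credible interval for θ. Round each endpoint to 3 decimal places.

The t_29 distribution is symmetric; the 50% interval is 6.08 ± t·1.97 with t_{0.75,29} = 0.683.
Half-width: 0.683 × 1.97 = 1.346.
6.08 − 1.346 = 4.734; 6.08 + 1.346 = 7.426.

[4.734, 7.426]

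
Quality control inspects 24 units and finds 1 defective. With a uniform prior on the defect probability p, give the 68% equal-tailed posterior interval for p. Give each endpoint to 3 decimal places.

Posterior: Beta(1+1, 1+23) = Beta(2, 24).
Equal-tailed 68% interval: the 0.16 and 0.84 quantiles of Beta(2, 24).
Posterior mean ≈ 0.077, SD ≈ 0.051; a Normal approximation gives roughly [0.026, 0.128].
Exact: F⁻¹(0.16) = 0.029; F⁻¹(0.84) = 0.126.

[0.029, 0.126]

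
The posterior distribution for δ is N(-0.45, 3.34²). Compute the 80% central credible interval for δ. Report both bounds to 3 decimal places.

[-4.730, 3.830]

The posterior is symmetric, so the 80% equal-tailed interval is δ = -0.45 ± z·3.34 with z = 1.282.
Half-width: 1.282 × 3.34 = 4.280.
-0.45 − 4.280 = -4.730; -0.45 + 4.280 = 3.830.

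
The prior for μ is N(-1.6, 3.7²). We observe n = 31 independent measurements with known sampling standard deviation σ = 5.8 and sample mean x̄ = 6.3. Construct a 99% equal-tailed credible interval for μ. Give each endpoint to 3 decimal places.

Posterior precision = 1/3.7² + 31/5.8² = 0.0730 + 0.9215 = 0.9946, so posterior SD = 1.0027.
Posterior mean = (-1.6/3.7² + 31·6.3/5.8²) / 0.9946 = 5.7198.
Interval: 5.7198 ± 2.576 × 1.0027 → [3.137, 8.303].

[3.137, 8.303]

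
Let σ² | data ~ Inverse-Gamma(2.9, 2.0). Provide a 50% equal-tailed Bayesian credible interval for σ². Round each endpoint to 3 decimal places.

[0.526, 1.213]

Inverse-Gamma(2.9, 2.0) quantiles: F⁻¹(0.25) and F⁻¹(0.75).
Equivalently, 1/σ² ~ Gamma(2.9, rate = 2.0); invert its 0.75 and 0.25 quantiles.
Posterior mean ≈ 1.053, SD ≈ 1.110; a Normal approximation gives roughly [0.304, 1.801].
Exact: lower = 0.526; upper = 1.213.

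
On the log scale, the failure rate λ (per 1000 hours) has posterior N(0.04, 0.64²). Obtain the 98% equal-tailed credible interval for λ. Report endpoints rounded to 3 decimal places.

On the log scale the 98% interval is 0.04 ± 2.326 × 0.64 = [-1.4489, 1.5289].
Exponentiate: [e^-1.4489, e^1.5289] = [0.235, 4.613].

[0.235, 4.613]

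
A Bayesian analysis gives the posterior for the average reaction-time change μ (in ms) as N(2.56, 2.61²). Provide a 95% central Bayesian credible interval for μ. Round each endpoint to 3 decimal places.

[-2.556, 7.676]

The posterior is symmetric, so the 95% equal-tailed interval is μ = 2.56 ± z·2.61 with z = 1.960.
Half-width: 1.960 × 2.61 = 5.116.
2.56 − 5.116 = -2.556; 2.56 + 5.116 = 7.676.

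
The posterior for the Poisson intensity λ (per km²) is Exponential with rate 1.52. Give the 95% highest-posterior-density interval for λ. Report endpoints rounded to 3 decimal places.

The exponential density is strictly decreasing on [0, ∞), so the HPD interval is anchored at 0: [0, q] with P(λ ≤ q) = 0.95.
q = −ln(1 − 0.95) / 1.52 = 2.9957 / 1.52 = 1.971.

[0.000, 1.971]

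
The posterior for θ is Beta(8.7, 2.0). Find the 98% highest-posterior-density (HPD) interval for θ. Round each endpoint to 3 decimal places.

[0.527, 0.996]

The posterior is unimodal and skewed, so the HPD interval has equal density at both endpoints and is the shortest 98% interval.
Solving f(0.527) = f(0.996) with F(0.996) − F(0.527) = 0.98 gives [0.527, 0.996].
For comparison, the equal-tailed interval is [0.484, 0.984]; the HPD is narrower and shifted toward the mode.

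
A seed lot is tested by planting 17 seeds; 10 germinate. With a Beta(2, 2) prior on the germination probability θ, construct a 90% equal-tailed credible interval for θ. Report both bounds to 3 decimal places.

Posterior: Beta(2+10, 2+7) = Beta(12, 9).
Equal-tailed 90% interval: the 0.05 and 0.95 quantiles of Beta(12, 9).
Posterior mean ≈ 0.571, SD ≈ 0.106; a Normal approximation gives roughly [0.398, 0.745].
Exact: F⁻¹(0.05) = 0.394; F⁻¹(0.95) = 0.741.

[0.394, 0.741]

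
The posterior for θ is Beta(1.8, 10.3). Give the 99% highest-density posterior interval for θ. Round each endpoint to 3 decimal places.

The posterior is unimodal and skewed, so the HPD interval has equal density at both endpoints and is the shortest 99% interval.
Solving f(0.000) = f(0.444) with F(0.444) − F(0.000) = 0.99 gives [0.000, 0.444].
For comparison, the equal-tailed interval is [0.007, 0.483]; the HPD is narrower and shifted toward the mode.

[0.000, 0.444]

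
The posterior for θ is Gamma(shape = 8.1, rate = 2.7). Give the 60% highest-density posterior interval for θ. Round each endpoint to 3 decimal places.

[1.876, 3.562]

The posterior is unimodal and skewed, so the HPD interval has equal density at both endpoints and is the shortest 60% interval.
Solving f(1.876) = f(3.562) with F(3.562) − F(1.876) = 0.60 gives [1.876, 3.562].
For comparison, the equal-tailed interval is [2.097, 3.832]; the HPD is narrower and shifted toward the mode.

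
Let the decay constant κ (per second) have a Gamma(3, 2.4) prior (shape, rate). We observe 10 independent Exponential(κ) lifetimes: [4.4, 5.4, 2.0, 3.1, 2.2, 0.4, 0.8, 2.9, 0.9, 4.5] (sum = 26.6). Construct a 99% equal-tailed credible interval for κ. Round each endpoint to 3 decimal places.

[0.192, 0.833]

Posterior: Gamma(3+10, 2.4+26.6) = Gamma(13, 29.0) (shape, rate).
Equal-tailed 99% interval: Gamma(13, 29.0) quantiles at 0.005 and 0.995.
Posterior mean ≈ 0.448, SD ≈ 0.124; a Normal approximation gives roughly [0.128, 0.769].
Exact: lower = 0.192; upper = 0.833.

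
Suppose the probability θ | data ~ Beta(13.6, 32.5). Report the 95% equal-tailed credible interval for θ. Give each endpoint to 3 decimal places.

Posterior: Beta(13.6, 32.5).
Equal-tailed 95% interval: the 0.025 and 0.975 quantiles of Beta(13.6, 32.5).
Posterior mean ≈ 0.295, SD ≈ 0.066; a Normal approximation gives roughly [0.165, 0.425].
Exact: F⁻¹(0.025) = 0.174; F⁻¹(0.975) = 0.433.

[0.174, 0.433]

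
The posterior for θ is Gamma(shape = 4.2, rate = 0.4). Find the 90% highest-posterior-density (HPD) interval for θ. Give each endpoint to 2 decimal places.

[2.62, 18.08]

The posterior is unimodal and skewed, so the HPD interval has equal density at both endpoints and is the shortest 90% interval.
Solving f(2.62) = f(18.08) with F(18.08) − F(2.62) = 0.90 gives [2.62, 18.08].
For comparison, the equal-tailed interval is [3.71, 20.09]; the HPD is narrower and shifted toward the mode.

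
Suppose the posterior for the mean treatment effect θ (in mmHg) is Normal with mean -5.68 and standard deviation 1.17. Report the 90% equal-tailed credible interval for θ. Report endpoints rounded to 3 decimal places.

[-7.604, -3.756]

The posterior is symmetric, so the 90% equal-tailed interval is θ = -5.68 ± z·1.17 with z = 1.645.
Half-width: 1.645 × 1.17 = 1.924.
-5.68 − 1.924 = -7.604; -5.68 + 1.924 = -3.756.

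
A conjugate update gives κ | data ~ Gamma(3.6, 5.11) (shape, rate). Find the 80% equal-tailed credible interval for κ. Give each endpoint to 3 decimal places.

[0.290, 1.202]

Posterior: Gamma(shape 3.6, rate 5.11).
Equal-tailed 80% interval: Gamma(3.6, 5.11) quantiles at 0.1 and 0.9.
Posterior mean ≈ 0.705, SD ≈ 0.371; a Normal approximation gives roughly [0.229, 1.180].
Exact: lower = 0.290; upper = 1.202.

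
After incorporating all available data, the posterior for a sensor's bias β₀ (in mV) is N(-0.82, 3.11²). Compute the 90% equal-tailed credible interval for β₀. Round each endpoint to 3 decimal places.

[-5.935, 4.295]

The posterior is symmetric, so the 90% equal-tailed interval is β₀ = -0.82 ± z·3.11 with z = 1.645.
Half-width: 1.645 × 3.11 = 5.115.
-0.82 − 5.115 = -5.935; -0.82 + 5.115 = 4.295.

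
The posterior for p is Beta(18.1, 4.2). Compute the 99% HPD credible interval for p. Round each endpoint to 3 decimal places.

The posterior is unimodal and skewed, so the HPD interval has equal density at both endpoints and is the shortest 99% interval.
Solving f(0.583) = f(0.973) with F(0.973) − F(0.583) = 0.99 gives [0.583, 0.973].
For comparison, the equal-tailed interval is [0.561, 0.963]; the HPD is narrower and shifted toward the mode.

[0.583, 0.973]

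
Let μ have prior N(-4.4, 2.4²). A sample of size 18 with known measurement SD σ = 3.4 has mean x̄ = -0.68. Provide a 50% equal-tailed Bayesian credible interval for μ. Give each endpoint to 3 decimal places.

[-1.566, -0.540]

Posterior precision = 1/2.4² + 18/3.4² = 0.1736 + 1.5571 = 1.7307, so posterior SD = 0.7601.
Posterior mean = (-4.4/2.4² + 18·-0.68/3.4²) / 1.7307 = -1.0532.
Interval: -1.0532 ± 0.674 × 0.7601 → [-1.566, -0.540].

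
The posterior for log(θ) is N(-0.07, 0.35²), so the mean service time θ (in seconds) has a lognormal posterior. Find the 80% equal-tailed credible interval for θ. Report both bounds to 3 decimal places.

On the log scale the 80% interval is -0.07 ± 1.282 × 0.35 = [-0.5185, 0.3785].
Exponentiate: [e^-0.5185, e^0.3785] = [0.595, 1.460].

[0.595, 1.460]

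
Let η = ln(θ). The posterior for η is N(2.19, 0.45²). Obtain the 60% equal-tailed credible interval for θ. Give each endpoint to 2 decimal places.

On the log scale the 60% interval is 2.19 ± 0.842 × 0.45 = [1.8113, 2.5687].
Exponentiate: [e^1.8113, e^2.5687] = [6.12, 13.05].

[6.12, 13.05]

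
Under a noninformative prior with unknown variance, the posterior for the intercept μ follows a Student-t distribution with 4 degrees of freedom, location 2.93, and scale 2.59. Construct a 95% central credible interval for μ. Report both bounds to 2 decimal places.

[-4.26, 10.12]

The t_4 distribution is symmetric; the 95% interval is 2.93 ± t·2.59 with t_{0.975,4} = 2.776.
Half-width: 2.776 × 2.59 = 7.19.
2.93 − 7.19 = -4.26; 2.93 + 7.19 = 10.12.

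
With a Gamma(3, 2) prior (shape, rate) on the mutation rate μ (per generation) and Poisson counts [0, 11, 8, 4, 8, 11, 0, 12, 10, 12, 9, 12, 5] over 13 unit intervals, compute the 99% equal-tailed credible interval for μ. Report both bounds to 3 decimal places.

Posterior: Gamma(3+102, 2+13) = Gamma(105, 15) (shape, rate).
Equal-tailed 99% interval: Gamma(105, 15) quantiles at 0.005 and 0.995.
Posterior mean ≈ 7.000, SD ≈ 0.683; a Normal approximation gives roughly [5.240, 8.760].
Exact: lower = 5.366; upper = 8.885.

[5.366, 8.885]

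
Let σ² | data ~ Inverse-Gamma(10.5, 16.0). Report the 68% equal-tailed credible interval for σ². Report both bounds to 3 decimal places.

[1.171, 2.184]

Inverse-Gamma(10.5, 16.0) quantiles: F⁻¹(0.16) and F⁻¹(0.84).
Equivalently, 1/σ² ~ Gamma(10.5, rate = 16.0); invert its 0.84 and 0.16 quantiles.
Posterior mean ≈ 1.684, SD ≈ 0.578; a Normal approximation gives roughly [1.110, 2.259].
Exact: lower = 1.171; upper = 2.184.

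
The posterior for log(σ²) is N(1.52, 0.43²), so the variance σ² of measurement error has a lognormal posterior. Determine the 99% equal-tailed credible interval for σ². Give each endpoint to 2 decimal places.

[1.51, 13.84]

On the log scale the 99% interval is 1.52 ± 2.576 × 0.43 = [0.4124, 2.6276].
Exponentiate: [e^0.4124, e^2.6276] = [1.51, 13.84].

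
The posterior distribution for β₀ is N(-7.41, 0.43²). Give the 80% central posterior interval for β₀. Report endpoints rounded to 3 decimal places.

[-7.961, -6.859]

The posterior is symmetric, so the 80% equal-tailed interval is β₀ = -7.41 ± z·0.43 with z = 1.282.
Half-width: 1.282 × 0.43 = 0.551.
-7.41 − 0.551 = -7.961; -7.41 + 0.551 = -6.859.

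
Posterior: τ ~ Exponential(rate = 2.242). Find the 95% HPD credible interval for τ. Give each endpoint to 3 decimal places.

The exponential density is strictly decreasing on [0, ∞), so the HPD interval is anchored at 0: [0, q] with P(τ ≤ q) = 0.95.
q = −ln(1 − 0.95) / 2.242 = 2.9957 / 2.242 = 1.336.

[0.000, 1.336]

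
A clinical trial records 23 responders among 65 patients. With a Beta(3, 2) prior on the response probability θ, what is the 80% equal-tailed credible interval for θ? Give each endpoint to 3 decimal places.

[0.298, 0.446]

Posterior: Beta(3+23, 2+42) = Beta(26, 44).
Equal-tailed 80% interval: the 0.1 and 0.9 quantiles of Beta(26, 44).
Posterior mean ≈ 0.371, SD ≈ 0.057; a Normal approximation gives roughly [0.298, 0.445].
Exact: F⁻¹(0.1) = 0.298; F⁻¹(0.9) = 0.446.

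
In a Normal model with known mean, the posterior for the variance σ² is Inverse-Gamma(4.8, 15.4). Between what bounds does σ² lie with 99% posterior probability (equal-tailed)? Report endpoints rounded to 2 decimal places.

[1.25, 15.52]

Inverse-Gamma(4.8, 15.4) quantiles: F⁻¹(0.005) and F⁻¹(0.995).
Equivalently, 1/σ² ~ Gamma(4.8, rate = 15.4); invert its 0.995 and 0.005 quantiles.
Posterior mean ≈ 4.05, SD ≈ 2.42; a Normal approximation gives roughly [-2.19, 10.29].
Exact: lower = 1.25; upper = 15.52.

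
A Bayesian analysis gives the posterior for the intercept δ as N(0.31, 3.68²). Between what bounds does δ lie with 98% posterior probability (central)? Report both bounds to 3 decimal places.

[-8.251, 8.871]

The posterior is symmetric, so the 98% equal-tailed interval is δ = 0.31 ± z·3.68 with z = 2.326.
Half-width: 2.326 × 3.68 = 8.561.
0.31 − 8.561 = -8.251; 0.31 + 8.561 = 8.871.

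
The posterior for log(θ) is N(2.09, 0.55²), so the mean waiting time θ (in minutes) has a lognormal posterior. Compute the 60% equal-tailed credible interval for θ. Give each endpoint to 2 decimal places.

On the log scale the 60% interval is 2.09 ± 0.842 × 0.55 = [1.6271, 2.5529].
Exponentiate: [e^1.6271, e^2.5529] = [5.09, 12.84].

[5.09, 12.84]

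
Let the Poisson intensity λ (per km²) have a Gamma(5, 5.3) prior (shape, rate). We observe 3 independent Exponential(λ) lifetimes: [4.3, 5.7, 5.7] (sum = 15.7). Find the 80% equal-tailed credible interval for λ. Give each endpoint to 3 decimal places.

Posterior: Gamma(5+3, 5.3+15.7) = Gamma(8, 21.0) (shape, rate).
Equal-tailed 80% interval: Gamma(8, 21.0) quantiles at 0.1 and 0.9.
Posterior mean ≈ 0.381, SD ≈ 0.135; a Normal approximation gives roughly [0.208, 0.554].
Exact: lower = 0.222; upper = 0.561.

[0.222, 0.561]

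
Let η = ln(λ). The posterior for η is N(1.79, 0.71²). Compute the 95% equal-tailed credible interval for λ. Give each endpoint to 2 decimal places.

On the log scale the 95% interval is 1.79 ± 1.960 × 0.71 = [0.3984, 3.1816].
Exponentiate: [e^0.3984, e^3.1816] = [1.49, 24.08].

[1.49, 24.08]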